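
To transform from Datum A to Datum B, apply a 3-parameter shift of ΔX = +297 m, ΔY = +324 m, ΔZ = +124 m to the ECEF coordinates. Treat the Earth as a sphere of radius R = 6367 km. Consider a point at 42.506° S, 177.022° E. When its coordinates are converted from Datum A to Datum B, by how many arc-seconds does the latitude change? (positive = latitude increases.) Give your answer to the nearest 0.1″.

sin φ = -0.675667, cos φ = 0.737207, sin λ = 0.051953, cos λ = -0.998650.
North component: ΔN = −sin φ cos λ·ΔX − sin φ sin λ·ΔY + cos φ·ΔZ = −(-0.675667)(-0.998650)(297) − (-0.675667)(0.051953)(324) + (0.737207)(124) = -97.62 m.
1° of latitude spans πR/180 = 111125 m, so Δφ = -97.62 / 111125 × 3600 = -3.162″.

Δφ = -3.2″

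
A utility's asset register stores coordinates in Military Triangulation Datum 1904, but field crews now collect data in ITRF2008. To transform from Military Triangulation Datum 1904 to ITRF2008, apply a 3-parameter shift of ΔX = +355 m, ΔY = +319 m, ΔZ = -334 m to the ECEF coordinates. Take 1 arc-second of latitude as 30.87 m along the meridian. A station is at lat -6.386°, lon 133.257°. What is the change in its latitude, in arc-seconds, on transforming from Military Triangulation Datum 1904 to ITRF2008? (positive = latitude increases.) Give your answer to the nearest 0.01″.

Δφ = -10.79″

sin φ = -0.111226, cos φ = 0.993795, sin λ = 0.728287, cos λ = -0.685272.
North component: ΔN = −sin φ cos λ·ΔX − sin φ sin λ·ΔY + cos φ·ΔZ = −(-0.111226)(-0.685272)(355) − (-0.111226)(0.728287)(319) + (0.993795)(-334) = -333.15 m.
1° of latitude spans 3600 × 30.87 = 111132 m, so Δφ = -333.15 / 111132 × 3600 = -10.792″.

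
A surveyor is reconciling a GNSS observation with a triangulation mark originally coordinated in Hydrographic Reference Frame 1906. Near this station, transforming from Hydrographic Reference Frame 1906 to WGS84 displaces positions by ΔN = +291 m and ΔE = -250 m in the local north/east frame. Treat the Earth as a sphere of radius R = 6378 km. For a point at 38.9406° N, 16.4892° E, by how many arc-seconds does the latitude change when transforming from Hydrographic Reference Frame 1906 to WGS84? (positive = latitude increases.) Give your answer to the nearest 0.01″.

Δφ = 9.41″

On a sphere of radius R, 1 rad of latitude = R, so Δφ = ΔN / R = 291.0 / 6378000 = 4.5626e-05 rad = 9.411″.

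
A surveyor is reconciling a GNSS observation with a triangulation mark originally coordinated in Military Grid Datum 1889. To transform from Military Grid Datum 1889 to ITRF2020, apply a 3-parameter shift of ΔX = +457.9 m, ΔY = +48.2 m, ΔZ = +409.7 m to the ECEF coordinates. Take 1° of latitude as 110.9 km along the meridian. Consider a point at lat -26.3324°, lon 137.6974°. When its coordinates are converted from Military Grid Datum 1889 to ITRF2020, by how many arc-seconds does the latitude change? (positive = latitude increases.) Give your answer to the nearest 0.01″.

sin φ = -0.443578, cos φ = 0.896236, sin λ = 0.673046, cos λ = -0.739601.
North component: ΔN = −sin φ cos λ·ΔX − sin φ sin λ·ΔY + cos φ·ΔZ = −(-0.443578)(-0.739601)(457.9) − (-0.443578)(0.673046)(48.2) + (0.896236)(409.7) = 231.35 m.
1° of latitude spans 110900 m, so Δφ = 231.35 / 110900 × 3600 = 7.510″.

Δφ = 7.51″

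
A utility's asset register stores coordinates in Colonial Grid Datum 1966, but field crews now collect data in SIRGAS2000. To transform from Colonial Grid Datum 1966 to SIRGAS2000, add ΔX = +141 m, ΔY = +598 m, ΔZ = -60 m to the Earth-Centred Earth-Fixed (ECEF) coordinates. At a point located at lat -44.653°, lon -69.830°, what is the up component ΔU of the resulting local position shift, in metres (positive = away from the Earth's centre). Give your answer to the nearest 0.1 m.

ΔU = -322.6 m

At φ = -44.653°, λ = -69.830°: sin φ = -0.702811, cos φ = 0.711376, sin λ = -0.938674, cos λ = 0.344807.
ΔU = cos φ cos λ·ΔX + cos φ sin λ·ΔY + sin φ·ΔZ = (0.711376)(0.344807)(141) + (0.711376)(-0.938674)(598) + (-0.702811)(-60) = -322.56 m.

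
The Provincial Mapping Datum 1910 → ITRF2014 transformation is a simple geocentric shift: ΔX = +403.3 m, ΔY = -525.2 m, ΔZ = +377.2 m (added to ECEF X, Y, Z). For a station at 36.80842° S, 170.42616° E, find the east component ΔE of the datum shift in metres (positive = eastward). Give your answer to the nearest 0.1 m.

ΔE = 450.8 m

At φ = -36.80842°, λ = 170.42616°: sin φ = -0.599141, cos φ = 0.800643, sin λ = 0.166319, cos λ = -0.986072.
ΔE = −sin λ·ΔX + cos λ·ΔY = −(0.166319)·(403.3) + (-0.986072)·(-525.2) = 450.81 m.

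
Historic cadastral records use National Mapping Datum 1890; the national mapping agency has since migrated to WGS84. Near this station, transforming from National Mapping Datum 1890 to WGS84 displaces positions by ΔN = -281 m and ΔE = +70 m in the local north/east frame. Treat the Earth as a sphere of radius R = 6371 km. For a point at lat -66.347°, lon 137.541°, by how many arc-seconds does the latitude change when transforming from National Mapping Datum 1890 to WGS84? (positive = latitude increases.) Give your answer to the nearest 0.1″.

Δφ = -9.1″

On a sphere of radius R, 1 rad of latitude = R, so Δφ = ΔN / R = -281.0 / 6371000 = -4.4106e-05 rad = -9.098″.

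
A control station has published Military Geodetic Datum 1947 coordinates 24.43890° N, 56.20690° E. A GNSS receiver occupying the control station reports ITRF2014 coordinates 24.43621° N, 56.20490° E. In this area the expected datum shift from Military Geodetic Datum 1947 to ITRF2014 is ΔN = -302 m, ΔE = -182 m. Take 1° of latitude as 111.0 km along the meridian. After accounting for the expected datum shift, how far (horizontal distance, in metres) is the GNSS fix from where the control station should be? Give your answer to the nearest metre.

Observed coordinate differences: Δφ = -0.00269°, Δλ = -0.00200°.
Converting to metres (1° lat = 111000 m, cos φ = 0.910403): observed ΔN = -298.6 m, observed ΔE = -202.1 m.
Subtracting the expected shift leaves a residual of -298.6 − (-302) = 3.4 m north and -202.1 − (-182) = -20.1 m east.
Residual distance = √(3.4² + (-20.1)²) = 20.4 m.

20 m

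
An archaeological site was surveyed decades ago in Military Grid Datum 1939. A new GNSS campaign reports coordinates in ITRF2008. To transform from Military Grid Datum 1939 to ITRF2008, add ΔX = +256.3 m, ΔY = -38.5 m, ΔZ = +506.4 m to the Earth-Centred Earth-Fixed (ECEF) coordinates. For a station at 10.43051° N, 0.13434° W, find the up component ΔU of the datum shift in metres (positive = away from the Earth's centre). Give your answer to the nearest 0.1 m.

At φ = 10.43051°, λ = -0.13434°: sin φ = 0.181043, cos φ = 0.983475, sin λ = -0.002345, cos λ = 0.999997.
ΔU = cos φ cos λ·ΔX + cos φ sin λ·ΔY + sin φ·ΔZ = (0.983475)(0.999997)(256.3) + (0.983475)(-0.002345)(-38.5) + (0.181043)(506.4) = 343.83 m.

ΔU = 343.8 m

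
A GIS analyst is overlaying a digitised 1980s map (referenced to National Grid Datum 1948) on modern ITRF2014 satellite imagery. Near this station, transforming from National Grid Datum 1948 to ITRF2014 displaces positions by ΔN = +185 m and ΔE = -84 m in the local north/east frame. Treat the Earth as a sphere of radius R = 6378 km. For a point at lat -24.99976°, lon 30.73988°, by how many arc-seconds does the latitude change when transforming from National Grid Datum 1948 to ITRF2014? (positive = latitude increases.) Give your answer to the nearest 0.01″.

On a sphere of radius R, 1 rad of latitude = R, so Δφ = ΔN / R = 185.0 / 6378000 = 2.9006e-05 rad = 5.983″.

Δφ = 5.98″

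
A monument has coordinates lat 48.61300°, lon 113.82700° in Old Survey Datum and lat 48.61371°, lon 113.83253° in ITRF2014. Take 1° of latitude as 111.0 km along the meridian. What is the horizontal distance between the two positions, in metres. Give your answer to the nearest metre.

Δφ = 48.61371° − 48.61300° = +0.00071°; Δλ = 113.83253° − 113.82700° = +0.00553°.
ΔN = Δφ × 111000 = 78.8 m; ΔE = Δλ × 111000 × cos(48.61300°) = +0.00553 × 111000 × 0.661142 = 405.8 m.
Distance = √(ΔE² + ΔN²) = √(405.8² + 78.8²) = 413.4 m.

413 m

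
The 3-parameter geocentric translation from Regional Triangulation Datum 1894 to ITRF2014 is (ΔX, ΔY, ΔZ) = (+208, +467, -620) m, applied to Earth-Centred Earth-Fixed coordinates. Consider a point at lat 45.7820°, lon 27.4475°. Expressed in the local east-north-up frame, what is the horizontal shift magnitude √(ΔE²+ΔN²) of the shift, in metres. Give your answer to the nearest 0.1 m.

786.4 m

At φ = 45.7820°, λ = 27.4475°: sin φ = 0.716692, cos φ = 0.697390, sin λ = 0.460936, cos λ = 0.887434.
ΔE = −sin λ·ΔX + cos λ·ΔY = −(0.460936)·(208) + (0.887434)·(467) = 318.56 m.
ΔN = −sin φ cos λ·ΔX − sin φ sin λ·ΔY + cos φ·ΔZ = −(0.716692)(0.887434)(208) − (0.716692)(0.460936)(467) + (0.697390)(-620) = -718.95 m.
Horizontal magnitude = √(ΔE² + ΔN²) = √(318.56² + (-718.95)²) = 786.36 m.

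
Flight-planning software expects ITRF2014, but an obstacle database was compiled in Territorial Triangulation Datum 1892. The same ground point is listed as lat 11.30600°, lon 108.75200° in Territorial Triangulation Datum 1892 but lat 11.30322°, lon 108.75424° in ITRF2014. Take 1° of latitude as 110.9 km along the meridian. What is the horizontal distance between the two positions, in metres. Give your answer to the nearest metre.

393 m

Δφ = 11.30322° − 11.30600° = -0.00278°; Δλ = 108.75424° − 108.75200° = +0.00224°.
ΔN = Δφ × 110900 = -308.3 m; ΔE = Δλ × 110900 × cos(11.30600°) = +0.00224 × 110900 × 0.980594 = 243.6 m.
Distance = √(ΔE² + ΔN²) = √(243.6² + (-308.3)²) = 392.9 m.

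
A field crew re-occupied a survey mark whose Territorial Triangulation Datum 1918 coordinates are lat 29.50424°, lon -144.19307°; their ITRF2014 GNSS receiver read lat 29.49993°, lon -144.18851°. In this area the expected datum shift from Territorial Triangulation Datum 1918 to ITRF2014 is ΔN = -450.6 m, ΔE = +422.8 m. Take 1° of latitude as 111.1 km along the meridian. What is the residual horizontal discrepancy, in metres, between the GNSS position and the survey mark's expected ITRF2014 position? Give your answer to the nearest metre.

34 m

Observed coordinate differences: Δφ = -0.00431°, Δλ = +0.00456°.
Converting to metres (1° lat = 111100 m, cos φ = 0.870319): observed ΔN = -478.8 m, observed ΔE = 440.9 m.
Subtracting the expected shift leaves a residual of -478.8 − (-450.6) = -28.2 m north and 440.9 − (422.8) = 18.1 m east.
Residual distance = √((-28.2)² + 18.1²) = 33.6 m.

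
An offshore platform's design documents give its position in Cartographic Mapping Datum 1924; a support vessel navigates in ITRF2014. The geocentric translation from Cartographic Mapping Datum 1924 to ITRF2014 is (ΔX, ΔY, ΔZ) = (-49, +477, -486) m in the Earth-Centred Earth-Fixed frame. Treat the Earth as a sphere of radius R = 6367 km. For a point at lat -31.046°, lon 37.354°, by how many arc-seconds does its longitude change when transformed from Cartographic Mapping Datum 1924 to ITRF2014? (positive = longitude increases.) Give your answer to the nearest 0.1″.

Δλ = 15.5″

sin φ = -0.515726, cos φ = 0.856754, sin λ = 0.606738, cos λ = 0.794902.
East component: ΔE = −sin λ·ΔX + cos λ·ΔY = −(0.606738)(-49) + (0.794902)(477) = 408.90 m.
1° of latitude spans πR/180 = 111125 m; at latitude φ, 1° of longitude spans that × cos φ = 95206.8 m, so Δλ = 408.90 / 95206.8 × 3600 = 15.461″.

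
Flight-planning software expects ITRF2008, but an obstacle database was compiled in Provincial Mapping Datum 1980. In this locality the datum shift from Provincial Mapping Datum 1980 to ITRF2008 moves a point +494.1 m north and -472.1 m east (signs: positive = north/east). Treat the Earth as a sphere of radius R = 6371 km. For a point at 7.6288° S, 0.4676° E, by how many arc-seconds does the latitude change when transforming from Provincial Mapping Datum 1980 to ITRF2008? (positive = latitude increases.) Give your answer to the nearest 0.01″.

Δφ = 16.00″

On a sphere of radius R, 1 rad of latitude = R, so Δφ = ΔN / R = 494.1 / 6371000 = 7.7555e-05 rad = 15.997″.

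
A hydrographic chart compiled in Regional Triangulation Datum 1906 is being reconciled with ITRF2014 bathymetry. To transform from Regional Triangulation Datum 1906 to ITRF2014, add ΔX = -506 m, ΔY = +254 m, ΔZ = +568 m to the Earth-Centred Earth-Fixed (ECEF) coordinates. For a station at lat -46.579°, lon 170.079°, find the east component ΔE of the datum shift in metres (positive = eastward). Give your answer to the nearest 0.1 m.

At φ = -46.579°, λ = 170.079°: sin φ = -0.726323, cos φ = 0.687354, sin λ = 0.172290, cos λ = -0.985046.
ΔE = −sin λ·ΔX + cos λ·ΔY = −(0.172290)·(-506) + (-0.985046)·(254) = -163.02 m.

ΔE = -163.0 m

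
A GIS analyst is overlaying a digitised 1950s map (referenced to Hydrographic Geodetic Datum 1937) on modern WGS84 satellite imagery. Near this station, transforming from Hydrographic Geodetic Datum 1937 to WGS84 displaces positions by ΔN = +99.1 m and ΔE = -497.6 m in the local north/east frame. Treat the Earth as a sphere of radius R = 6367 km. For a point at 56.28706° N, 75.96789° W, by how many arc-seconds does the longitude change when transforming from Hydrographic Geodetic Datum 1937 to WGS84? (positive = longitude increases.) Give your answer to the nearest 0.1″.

Δλ = -29.0″

At latitude 56.28706°, cos φ = 0.555032.
One radian of longitude at latitude φ spans R cos φ, so Δλ = ΔE / (R cos φ) = -497.6 / (6367000 × 0.555032) = -1.4081e-04 rad = -29.044″.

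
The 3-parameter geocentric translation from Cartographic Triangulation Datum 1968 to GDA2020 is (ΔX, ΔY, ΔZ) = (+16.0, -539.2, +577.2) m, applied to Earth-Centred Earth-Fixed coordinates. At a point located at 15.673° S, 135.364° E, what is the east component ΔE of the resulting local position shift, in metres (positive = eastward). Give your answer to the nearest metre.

ΔE = 372 m

At φ = -15.673°, λ = 135.364°: sin φ = -0.270147, cos φ = 0.962819, sin λ = 0.702600, cos λ = -0.711585.
ΔE = −sin λ·ΔX + cos λ·ΔY = −(0.702600)·(16.0) + (-0.711585)·(-539.2) = 372.44 m.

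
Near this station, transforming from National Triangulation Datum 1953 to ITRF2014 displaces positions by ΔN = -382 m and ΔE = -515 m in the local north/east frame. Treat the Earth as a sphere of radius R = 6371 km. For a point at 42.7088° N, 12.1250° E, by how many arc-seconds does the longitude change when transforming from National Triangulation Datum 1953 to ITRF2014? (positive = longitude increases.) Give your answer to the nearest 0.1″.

Δλ = -22.7″

At latitude 42.7088°, cos φ = 0.734810.
One radian of longitude at latitude φ spans R cos φ, so Δλ = ΔE / (R cos φ) = -515.0 / (6371000 × 0.734810) = -1.1001e-04 rad = -22.691″.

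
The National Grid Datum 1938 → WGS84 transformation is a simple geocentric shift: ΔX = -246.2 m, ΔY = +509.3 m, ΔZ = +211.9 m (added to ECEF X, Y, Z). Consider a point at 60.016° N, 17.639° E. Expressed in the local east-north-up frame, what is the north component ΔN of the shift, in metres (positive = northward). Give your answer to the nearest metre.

ΔN = 175 m

The local north axis is (−sin φ cos λ, −sin φ sin λ, cos φ), giving ΔN = 203.224 − 133.673 + 105.899 = 175.45 m.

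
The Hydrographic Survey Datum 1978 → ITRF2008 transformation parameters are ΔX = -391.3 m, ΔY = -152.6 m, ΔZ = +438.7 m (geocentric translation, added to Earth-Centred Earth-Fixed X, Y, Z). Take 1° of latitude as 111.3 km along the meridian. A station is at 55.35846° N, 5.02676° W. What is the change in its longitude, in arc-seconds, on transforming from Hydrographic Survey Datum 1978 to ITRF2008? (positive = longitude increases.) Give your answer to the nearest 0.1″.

sin φ = 0.822724, cos φ = 0.568440, sin λ = -0.087621, cos λ = 0.996154.
East component: ΔE = −sin λ·ΔX + cos λ·ΔY = −(-0.087621)(-391.3) + (0.996154)(-152.6) = -186.30 m.
1° of latitude spans 111300 m; at latitude φ, 1° of longitude spans that × cos φ = 63267.4 m, so Δλ = -186.30 / 63267.4 × 3600 = -10.601″.

Δλ = -10.6″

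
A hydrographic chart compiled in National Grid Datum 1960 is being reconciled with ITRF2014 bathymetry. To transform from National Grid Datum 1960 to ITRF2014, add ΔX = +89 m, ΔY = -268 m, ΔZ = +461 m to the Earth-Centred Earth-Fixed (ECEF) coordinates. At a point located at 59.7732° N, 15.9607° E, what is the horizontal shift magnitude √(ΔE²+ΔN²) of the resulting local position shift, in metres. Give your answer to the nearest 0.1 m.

The local east axis at (φ, λ) is (−sin λ, cos λ, 0), so ΔE = −sin(15.9607°)·89 + cos(15.9607°)·(-268) = -282.14 m.
The local north axis is (−sin φ cos λ, −sin φ sin λ, cos φ), giving ΔN = -73.935 + 63.675 + 232.079 = 221.82 m.
Horizontal magnitude = √(ΔE² + ΔN²) = √((-282.14)² + 221.82²) = 358.90 m.

358.9 m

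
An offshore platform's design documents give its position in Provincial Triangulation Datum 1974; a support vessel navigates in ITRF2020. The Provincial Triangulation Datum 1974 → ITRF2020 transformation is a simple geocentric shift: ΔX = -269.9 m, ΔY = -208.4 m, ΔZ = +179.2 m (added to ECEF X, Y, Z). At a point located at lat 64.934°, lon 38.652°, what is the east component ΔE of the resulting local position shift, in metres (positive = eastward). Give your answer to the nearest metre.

At φ = 64.934°, λ = 38.652°: sin φ = 0.905820, cos φ = 0.423662, sin λ = 0.624589, cos λ = 0.780954.
ΔE = −sin λ·ΔX + cos λ·ΔY = −(0.624589)·(-269.9) + (0.780954)·(-208.4) = 5.83 m.

ΔE = 6 m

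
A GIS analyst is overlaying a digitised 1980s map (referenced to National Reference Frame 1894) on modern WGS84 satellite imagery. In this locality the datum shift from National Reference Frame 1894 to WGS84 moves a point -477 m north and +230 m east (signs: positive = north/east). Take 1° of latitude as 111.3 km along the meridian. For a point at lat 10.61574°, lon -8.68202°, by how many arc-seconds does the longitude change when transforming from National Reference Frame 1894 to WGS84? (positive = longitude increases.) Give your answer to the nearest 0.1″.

At latitude 10.61574°, cos φ = 0.982885.
1° of longitude at this latitude = 111.3 × cos φ = 109.40 km, so Δλ = 230.0 / 109395.1 = 0.0021025° = 7.569″.

Δλ = 7.6″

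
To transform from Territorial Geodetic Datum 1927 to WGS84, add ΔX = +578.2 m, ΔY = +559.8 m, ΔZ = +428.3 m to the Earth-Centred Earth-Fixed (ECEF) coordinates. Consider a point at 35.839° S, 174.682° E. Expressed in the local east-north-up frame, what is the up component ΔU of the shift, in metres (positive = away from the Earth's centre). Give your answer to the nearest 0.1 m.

ΔU = -675.4 m

At φ = -35.839°, λ = 174.682°: sin φ = -0.585510, cos φ = 0.810665, sin λ = 0.092683, cos λ = -0.995696.
ΔU = cos φ cos λ·ΔX + cos φ sin λ·ΔY + sin φ·ΔZ = (0.810665)(-0.995696)(578.2) + (0.810665)(0.092683)(559.8) + (-0.585510)(428.3) = -675.42 m.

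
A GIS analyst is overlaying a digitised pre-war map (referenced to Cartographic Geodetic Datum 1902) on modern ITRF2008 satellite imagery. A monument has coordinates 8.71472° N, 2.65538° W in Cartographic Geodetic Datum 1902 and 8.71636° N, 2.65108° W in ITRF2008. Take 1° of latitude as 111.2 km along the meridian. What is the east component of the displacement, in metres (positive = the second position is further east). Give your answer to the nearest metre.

ΔE = 473 m

Δφ = 8.71636° − 8.71472° = +0.00164°; Δλ = -2.65108° − -2.65538° = +0.00430°.
ΔN = Δφ × 111200 = 182.4 m; ΔE = Δλ × 111200 × cos(8.71472°) = +0.00430 × 111200 × 0.988455 = 472.6 m.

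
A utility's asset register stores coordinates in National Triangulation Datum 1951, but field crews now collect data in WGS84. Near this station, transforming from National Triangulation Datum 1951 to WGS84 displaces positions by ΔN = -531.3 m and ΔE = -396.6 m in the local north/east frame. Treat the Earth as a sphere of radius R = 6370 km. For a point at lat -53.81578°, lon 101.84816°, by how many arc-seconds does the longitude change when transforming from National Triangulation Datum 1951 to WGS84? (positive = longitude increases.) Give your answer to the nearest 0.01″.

At latitude -53.81578°, cos φ = 0.590383.
One radian of longitude at latitude φ spans R cos φ, so Δλ = ΔE / (R cos φ) = -396.6 / (6370000 × 0.590383) = -1.0546e-04 rad = -21.752″.

Δλ = -21.75″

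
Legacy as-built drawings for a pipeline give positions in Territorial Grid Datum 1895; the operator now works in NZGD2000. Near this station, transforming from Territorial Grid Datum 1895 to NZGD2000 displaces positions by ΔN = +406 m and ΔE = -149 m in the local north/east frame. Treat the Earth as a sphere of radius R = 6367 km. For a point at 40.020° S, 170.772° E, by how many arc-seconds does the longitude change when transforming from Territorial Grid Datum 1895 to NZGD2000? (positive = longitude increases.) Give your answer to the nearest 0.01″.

Δλ = -6.30″

At latitude -40.020°, cos φ = 0.765820.
One radian of longitude at latitude φ spans R cos φ, so Δλ = ΔE / (R cos φ) = -149.0 / (6367000 × 0.765820) = -3.0558e-05 rad = -6.303″.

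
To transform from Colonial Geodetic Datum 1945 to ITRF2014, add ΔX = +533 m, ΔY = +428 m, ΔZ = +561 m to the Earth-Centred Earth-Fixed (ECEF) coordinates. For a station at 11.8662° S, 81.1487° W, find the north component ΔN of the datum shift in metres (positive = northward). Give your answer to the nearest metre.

The local north axis is (−sin φ cos λ, −sin φ sin λ, cos φ), giving ΔN = 16.864 − 86.960 + 549.012 = 478.92 m.

ΔN = 479 m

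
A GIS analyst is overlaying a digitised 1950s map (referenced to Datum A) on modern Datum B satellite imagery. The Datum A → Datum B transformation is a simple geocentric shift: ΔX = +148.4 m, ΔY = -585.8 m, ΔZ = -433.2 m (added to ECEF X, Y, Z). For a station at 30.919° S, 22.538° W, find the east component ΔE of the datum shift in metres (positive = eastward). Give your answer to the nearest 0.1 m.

At φ = -30.919°, λ = -22.538°: sin φ = -0.513826, cos φ = 0.857895, sin λ = -0.383296, cos λ = 0.923626.
ΔE = −sin λ·ΔX + cos λ·ΔY = −(-0.383296)·(148.4) + (0.923626)·(-585.8) = -484.18 m.

ΔE = -484.2 m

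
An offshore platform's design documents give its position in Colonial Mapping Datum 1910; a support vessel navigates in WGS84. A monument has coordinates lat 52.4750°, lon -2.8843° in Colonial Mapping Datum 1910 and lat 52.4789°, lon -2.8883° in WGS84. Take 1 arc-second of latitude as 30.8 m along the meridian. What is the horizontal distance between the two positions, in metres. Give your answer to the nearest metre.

Δφ = 52.4789° − 52.4750° = +0.0039°; Δλ = -2.8883° − -2.8843° = -0.0040°.
1° of latitude = 3600 × 30.80 = 110880 m.
ΔN = Δφ × 110880 = 432.4 m; ΔE = Δλ × 110880 × cos(52.4750°) = -0.0040 × 110880 × 0.609108 = -270.2 m.
Distance = √(ΔE² + ΔN²) = √((-270.2)² + 432.4²) = 509.9 m.

510 m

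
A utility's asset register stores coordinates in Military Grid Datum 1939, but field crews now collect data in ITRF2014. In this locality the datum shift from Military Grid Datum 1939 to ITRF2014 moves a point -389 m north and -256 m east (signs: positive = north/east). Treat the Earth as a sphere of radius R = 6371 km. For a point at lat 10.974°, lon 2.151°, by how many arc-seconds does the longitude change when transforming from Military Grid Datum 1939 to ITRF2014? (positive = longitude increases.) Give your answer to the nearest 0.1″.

Δλ = -8.4″

At latitude 10.974°, cos φ = 0.981714.
One radian of longitude at latitude φ spans R cos φ, so Δλ = ΔE / (R cos φ) = -256.0 / (6371000 × 0.981714) = -4.0931e-05 rad = -8.443″.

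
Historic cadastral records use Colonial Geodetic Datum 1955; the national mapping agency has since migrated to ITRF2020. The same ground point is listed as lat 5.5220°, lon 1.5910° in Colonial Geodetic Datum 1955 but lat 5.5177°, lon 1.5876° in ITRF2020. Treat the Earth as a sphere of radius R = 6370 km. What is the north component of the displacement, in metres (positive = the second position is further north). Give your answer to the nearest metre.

ΔN = -478 m

Δφ = 5.5177° − 5.5220° = -0.0043°; Δλ = 1.5876° − 1.5910° = -0.0034°.
1° along a meridian = πR/180 = 111177 m.
ΔN = Δφ × 111177 = -478.1 m; ΔE = Δλ × 111177 × cos(5.5220°) = -0.0034 × 111177 × 0.995359 = -376.2 m.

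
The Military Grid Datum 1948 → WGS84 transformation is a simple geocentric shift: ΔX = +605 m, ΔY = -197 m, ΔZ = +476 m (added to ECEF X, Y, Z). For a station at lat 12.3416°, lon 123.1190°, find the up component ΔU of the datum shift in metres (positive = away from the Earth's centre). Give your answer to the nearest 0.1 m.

The local up (radial) axis is (cos φ cos λ, cos φ sin λ, sin φ), giving ΔU = -322.921 − 161.182 + 101.740 = -382.36 m.

ΔU = -382.4 m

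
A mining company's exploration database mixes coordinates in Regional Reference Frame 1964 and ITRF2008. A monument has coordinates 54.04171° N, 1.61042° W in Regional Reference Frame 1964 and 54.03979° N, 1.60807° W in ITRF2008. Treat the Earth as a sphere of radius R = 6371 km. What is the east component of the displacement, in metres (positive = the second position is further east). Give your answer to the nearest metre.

ΔE = 153 m

Δφ = 54.03979° − 54.04171° = -0.00192°; Δλ = -1.60807° − -1.61042° = +0.00235°.
1° along a meridian = πR/180 = 111195 m.
ΔN = Δφ × 111195 = -213.5 m; ΔE = Δλ × 111195 × cos(54.04171°) = +0.00235 × 111195 × 0.587196 = 153.4 m.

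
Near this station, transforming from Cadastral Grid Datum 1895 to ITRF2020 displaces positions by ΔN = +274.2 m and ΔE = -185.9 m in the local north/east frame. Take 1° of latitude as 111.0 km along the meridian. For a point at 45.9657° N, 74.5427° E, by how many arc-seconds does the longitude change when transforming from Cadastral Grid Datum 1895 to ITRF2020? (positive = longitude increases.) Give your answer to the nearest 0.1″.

At latitude 45.9657°, cos φ = 0.695089.
1° of longitude at this latitude = 111.0 × cos φ = 77.15 km, so Δλ = -185.9 / 77154.9 = -0.0024094° = -8.674″.

Δλ = -8.7″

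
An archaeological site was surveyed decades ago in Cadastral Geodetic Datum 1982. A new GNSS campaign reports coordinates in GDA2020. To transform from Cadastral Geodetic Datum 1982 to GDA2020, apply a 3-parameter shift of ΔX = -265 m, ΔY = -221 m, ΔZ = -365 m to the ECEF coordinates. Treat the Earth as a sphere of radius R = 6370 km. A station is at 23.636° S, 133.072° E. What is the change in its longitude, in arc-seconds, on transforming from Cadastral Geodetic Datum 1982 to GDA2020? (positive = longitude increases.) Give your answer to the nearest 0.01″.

Δλ = 12.18″

sin φ = -0.400925, cos φ = 0.916111, sin λ = 0.730496, cos λ = -0.682917.
East component: ΔE = −sin λ·ΔX + cos λ·ΔY = −(0.730496)(-265) + (-0.682917)(-221) = 344.51 m.
1° of latitude spans πR/180 = 111177 m; at latitude φ, 1° of longitude spans that × cos φ = 101850.9 m, so Δλ = 344.51 / 101850.9 × 3600 = 12.177″.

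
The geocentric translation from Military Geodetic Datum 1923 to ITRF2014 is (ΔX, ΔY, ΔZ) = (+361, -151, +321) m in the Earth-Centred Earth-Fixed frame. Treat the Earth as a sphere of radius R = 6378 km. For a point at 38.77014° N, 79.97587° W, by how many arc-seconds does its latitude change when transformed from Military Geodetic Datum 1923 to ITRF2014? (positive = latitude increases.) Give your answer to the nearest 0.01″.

Δφ = 3.81″

sin φ = 0.626198, cos φ = 0.779664, sin λ = -0.984735, cos λ = 0.174063.
North component: ΔN = −sin φ cos λ·ΔX − sin φ sin λ·ΔY + cos φ·ΔZ = −(0.626198)(0.174063)(361) − (0.626198)(-0.984735)(-151) + (0.779664)(321) = 117.81 m.
1° of latitude spans πR/180 = 111317 m, so Δφ = 117.81 / 111317 × 3600 = 3.810″.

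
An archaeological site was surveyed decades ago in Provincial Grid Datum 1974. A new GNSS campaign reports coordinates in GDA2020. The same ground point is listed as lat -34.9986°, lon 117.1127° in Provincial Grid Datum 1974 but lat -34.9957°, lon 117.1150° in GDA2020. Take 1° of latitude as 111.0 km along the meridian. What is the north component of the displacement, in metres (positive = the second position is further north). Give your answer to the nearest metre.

ΔN = 322 m

Δφ = -34.9957° − -34.9986° = +0.0029°; Δλ = 117.1150° − 117.1127° = +0.0023°.
ΔN = Δφ × 111000 = 321.9 m; ΔE = Δλ × 111000 × cos(-34.9986°) = +0.0023 × 111000 × 0.819166 = 209.1 m.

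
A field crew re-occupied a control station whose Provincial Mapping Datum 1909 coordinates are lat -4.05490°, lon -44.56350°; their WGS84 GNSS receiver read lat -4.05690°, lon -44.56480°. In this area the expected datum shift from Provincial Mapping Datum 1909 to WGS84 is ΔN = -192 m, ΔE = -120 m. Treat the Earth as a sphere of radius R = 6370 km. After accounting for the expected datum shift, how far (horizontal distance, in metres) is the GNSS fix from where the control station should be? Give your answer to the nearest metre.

Observed coordinate differences: Δφ = -0.00200°, Δλ = -0.00130°.
Converting to metres (1° lat = 111177 m, cos φ = 0.997497): observed ΔN = -222.4 m, observed ΔE = -144.2 m.
Subtracting the expected shift leaves a residual of -222.4 − (-192) = -30.4 m north and -144.2 − (-120) = -24.2 m east.
Residual distance = √((-30.4)² + (-24.2)²) = 38.8 m.

39 m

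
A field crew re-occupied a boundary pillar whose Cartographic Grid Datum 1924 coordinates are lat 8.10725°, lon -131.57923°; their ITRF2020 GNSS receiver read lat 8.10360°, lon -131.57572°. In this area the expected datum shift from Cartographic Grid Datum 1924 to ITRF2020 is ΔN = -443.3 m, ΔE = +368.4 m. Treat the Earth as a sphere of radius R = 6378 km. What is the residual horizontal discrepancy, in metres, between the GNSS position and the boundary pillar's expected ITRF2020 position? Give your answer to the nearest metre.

Observed coordinate differences: Δφ = -0.00365°, Δλ = +0.00351°.
Converting to metres (1° lat = 111317 m, cos φ = 0.990006): observed ΔN = -406.3 m, observed ΔE = 386.8 m.
Subtracting the expected shift leaves a residual of -406.3 − (-443.3) = 37.0 m north and 386.8 − (368.4) = 18.4 m east.
Residual distance = √(37.0² + 18.4²) = 41.3 m.

41 m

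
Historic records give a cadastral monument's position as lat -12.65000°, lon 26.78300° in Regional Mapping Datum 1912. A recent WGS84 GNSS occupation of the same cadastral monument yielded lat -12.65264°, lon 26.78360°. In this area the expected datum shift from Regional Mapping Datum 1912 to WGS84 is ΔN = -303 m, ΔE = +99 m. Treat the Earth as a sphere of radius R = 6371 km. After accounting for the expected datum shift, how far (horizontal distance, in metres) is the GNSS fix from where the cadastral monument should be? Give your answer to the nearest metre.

Observed coordinate differences: Δφ = -0.00264°, Δλ = +0.00060°.
Converting to metres (1° lat = 111195 m, cos φ = 0.975726): observed ΔN = -293.6 m, observed ΔE = 65.1 m.
Subtracting the expected shift leaves a residual of -293.6 − (-303) = 9.4 m north and 65.1 − (99) = -33.9 m east.
Residual distance = √(9.4² + (-33.9)²) = 35.2 m.

35 m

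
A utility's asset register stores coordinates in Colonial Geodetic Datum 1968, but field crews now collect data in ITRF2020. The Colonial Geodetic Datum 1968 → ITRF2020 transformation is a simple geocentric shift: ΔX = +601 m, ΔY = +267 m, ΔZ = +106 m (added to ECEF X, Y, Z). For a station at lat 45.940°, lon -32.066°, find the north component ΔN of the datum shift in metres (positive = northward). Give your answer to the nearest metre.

ΔN = -190 m

The local north axis is (−sin φ cos λ, −sin φ sin λ, cos φ), giving ΔN = -365.996 + 101.863 + 73.714 = -190.42 m.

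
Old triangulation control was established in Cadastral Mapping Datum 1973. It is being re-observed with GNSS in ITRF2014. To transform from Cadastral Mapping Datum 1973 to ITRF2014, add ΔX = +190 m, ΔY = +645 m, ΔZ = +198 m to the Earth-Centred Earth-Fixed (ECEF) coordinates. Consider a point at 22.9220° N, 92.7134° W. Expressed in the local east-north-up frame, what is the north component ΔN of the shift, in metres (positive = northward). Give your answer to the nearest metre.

ΔN = 437 m

At φ = 22.9220°, λ = -92.7134°: sin φ = 0.389478, cos φ = 0.921036, sin λ = -0.998879, cos λ = -0.047340.
ΔN = −sin φ cos λ·ΔX − sin φ sin λ·ΔY + cos φ·ΔZ = −(0.389478)(-0.047340)(190) − (0.389478)(-0.998879)(645) + (0.921036)(198) = 436.80 m.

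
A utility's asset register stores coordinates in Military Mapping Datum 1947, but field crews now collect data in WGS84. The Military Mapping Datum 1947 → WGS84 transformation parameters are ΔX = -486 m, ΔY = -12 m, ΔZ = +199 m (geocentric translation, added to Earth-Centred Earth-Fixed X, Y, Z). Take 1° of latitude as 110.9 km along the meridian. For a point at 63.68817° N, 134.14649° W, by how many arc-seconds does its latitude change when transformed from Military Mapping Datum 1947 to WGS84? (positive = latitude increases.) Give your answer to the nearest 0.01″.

sin φ = 0.896395, cos φ = 0.443256, sin λ = -0.717561, cos λ = -0.696495.
North component: ΔN = −sin φ cos λ·ΔX − sin φ sin λ·ΔY + cos φ·ΔZ = −(0.896395)(-0.696495)(-486) − (0.896395)(-0.717561)(-12) + (0.443256)(199) = -222.94 m.
1° of latitude spans 110900 m, so Δφ = -222.94 / 110900 × 3600 = -7.237″.

Δφ = -7.24″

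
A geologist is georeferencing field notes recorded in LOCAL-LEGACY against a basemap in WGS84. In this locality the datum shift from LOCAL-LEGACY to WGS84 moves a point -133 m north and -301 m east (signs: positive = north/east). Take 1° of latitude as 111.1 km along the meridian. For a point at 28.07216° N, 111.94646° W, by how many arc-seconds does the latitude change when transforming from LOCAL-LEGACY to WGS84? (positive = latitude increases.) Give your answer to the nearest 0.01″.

1° of latitude = 111.1 km, so Δφ = -133.0 / 111100 = -0.0011971° = -4.310″.

Δφ = -4.31″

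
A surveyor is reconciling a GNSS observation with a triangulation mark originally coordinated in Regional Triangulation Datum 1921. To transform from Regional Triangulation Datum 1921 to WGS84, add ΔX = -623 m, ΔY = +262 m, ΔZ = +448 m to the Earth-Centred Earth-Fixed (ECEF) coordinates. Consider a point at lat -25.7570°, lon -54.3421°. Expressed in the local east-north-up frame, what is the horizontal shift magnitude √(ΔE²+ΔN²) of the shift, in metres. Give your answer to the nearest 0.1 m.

At φ = -25.7570°, λ = -54.3421°: sin φ = -0.434555, cos φ = 0.900645, sin λ = -0.812512, cos λ = 0.582944.
ΔE = −sin λ·ΔX + cos λ·ΔY = −(-0.812512)·(-623) + (0.582944)·(262) = -353.46 m.
ΔN = −sin φ cos λ·ΔX − sin φ sin λ·ΔY + cos φ·ΔZ = −(-0.434555)(0.582944)(-623) − (-0.434555)(-0.812512)(262) + (0.900645)(448) = 153.16 m.
Horizontal magnitude = √(ΔE² + ΔN²) = √((-353.46)² + 153.16²) = 385.22 m.

385.2 m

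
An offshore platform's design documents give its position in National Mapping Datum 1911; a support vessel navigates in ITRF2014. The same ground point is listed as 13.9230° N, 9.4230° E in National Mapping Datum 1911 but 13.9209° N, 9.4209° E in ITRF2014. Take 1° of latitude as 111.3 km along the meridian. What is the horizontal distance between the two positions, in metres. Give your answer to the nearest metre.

326 m

Δφ = 13.9209° − 13.9230° = -0.0021°; Δλ = 9.4209° − 9.4230° = -0.0021°.
ΔN = Δφ × 111300 = -233.7 m; ΔE = Δλ × 111300 × cos(13.9230°) = -0.0021 × 111300 × 0.970620 = -226.9 m.
Distance = √(ΔE² + ΔN²) = √((-226.9)² + (-233.7)²) = 325.7 m.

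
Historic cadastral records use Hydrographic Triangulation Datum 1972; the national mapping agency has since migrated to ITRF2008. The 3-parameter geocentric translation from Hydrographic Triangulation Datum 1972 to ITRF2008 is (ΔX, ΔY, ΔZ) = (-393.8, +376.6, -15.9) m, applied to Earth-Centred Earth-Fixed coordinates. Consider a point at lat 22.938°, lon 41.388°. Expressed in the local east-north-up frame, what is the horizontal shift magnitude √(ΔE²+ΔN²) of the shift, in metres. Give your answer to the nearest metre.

543 m

At φ = 22.938°, λ = 41.388°: sin φ = 0.389735, cos φ = 0.920927, sin λ = 0.661155, cos λ = 0.750250.
ΔE = −sin λ·ΔX + cos λ·ΔY = −(0.661155)·(-393.8) + (0.750250)·(376.6) = 542.91 m.
ΔN = −sin φ cos λ·ΔX − sin φ sin λ·ΔY + cos φ·ΔZ = −(0.389735)(0.750250)(-393.8) − (0.389735)(0.661155)(376.6) + (0.920927)(-15.9) = 3.46 m.
Horizontal magnitude = √(ΔE² + ΔN²) = √(542.91² + 3.46²) = 542.92 m.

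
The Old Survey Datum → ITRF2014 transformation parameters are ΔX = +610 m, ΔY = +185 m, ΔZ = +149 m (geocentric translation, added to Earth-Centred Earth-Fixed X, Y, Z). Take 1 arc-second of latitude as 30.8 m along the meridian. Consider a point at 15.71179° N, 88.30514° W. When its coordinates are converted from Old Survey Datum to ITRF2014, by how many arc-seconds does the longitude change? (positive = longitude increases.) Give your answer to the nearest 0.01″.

sin φ = 0.270799, cos φ = 0.962636, sin λ = -0.999563, cos λ = 0.029577.
East component: ΔE = −sin λ·ΔX + cos λ·ΔY = −(-0.999563)(610) + (0.029577)(185) = 615.20 m.
1° of latitude spans 3600 × 30.80 = 110880 m; at latitude φ, 1° of longitude spans that × cos φ = 106737.1 m, so Δλ = 615.20 / 106737.1 × 3600 = 20.749″.

Δλ = 20.75″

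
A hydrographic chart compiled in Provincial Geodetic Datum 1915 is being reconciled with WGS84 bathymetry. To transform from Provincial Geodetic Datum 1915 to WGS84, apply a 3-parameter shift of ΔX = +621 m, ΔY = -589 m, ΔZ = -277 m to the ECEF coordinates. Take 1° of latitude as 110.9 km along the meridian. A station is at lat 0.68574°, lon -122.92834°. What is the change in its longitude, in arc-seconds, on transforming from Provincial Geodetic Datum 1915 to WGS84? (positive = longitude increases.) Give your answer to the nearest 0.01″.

Δλ = 27.32″

sin φ = 0.011968, cos φ = 0.999928, sin λ = -0.839351, cos λ = -0.543590.
East component: ΔE = −sin λ·ΔX + cos λ·ΔY = −(-0.839351)(621) + (-0.543590)(-589) = 841.41 m.
1° of latitude spans 110900 m; at latitude φ, 1° of longitude spans that × cos φ = 110892.1 m, so Δλ = 841.41 / 110892.1 × 3600 = 27.316″.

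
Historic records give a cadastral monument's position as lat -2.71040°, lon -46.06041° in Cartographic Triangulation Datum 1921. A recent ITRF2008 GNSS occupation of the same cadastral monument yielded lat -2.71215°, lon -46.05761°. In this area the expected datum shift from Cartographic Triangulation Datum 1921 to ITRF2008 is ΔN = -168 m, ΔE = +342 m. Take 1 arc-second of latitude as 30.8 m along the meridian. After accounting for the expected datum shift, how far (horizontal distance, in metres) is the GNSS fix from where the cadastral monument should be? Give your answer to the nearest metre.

Observed coordinate differences: Δφ = -0.00175°, Δλ = +0.00280°.
Converting to metres (1° lat = 110880 m, cos φ = 0.998881): observed ΔN = -194.0 m, observed ΔE = 310.1 m.
Subtracting the expected shift leaves a residual of -194.0 − (-168) = -26.0 m north and 310.1 − (342) = -31.9 m east.
Residual distance = √((-26.0)² + (-31.9)²) = 41.2 m.

41 m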